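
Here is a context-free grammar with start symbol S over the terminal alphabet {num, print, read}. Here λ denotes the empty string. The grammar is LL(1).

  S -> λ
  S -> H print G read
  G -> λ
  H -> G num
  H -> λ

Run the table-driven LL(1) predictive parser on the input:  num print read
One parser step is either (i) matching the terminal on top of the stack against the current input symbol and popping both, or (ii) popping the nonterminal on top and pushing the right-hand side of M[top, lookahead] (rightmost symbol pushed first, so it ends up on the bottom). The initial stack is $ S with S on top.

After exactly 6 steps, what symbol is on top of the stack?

read

     Stack                 Input             Action
  1  $ S                   num print read $  expand S -> H print G read
  2  $ read G print H      num print read $  expand H -> G num
  3  $ read G print num G  num print read $  expand G -> λ
  4  $ read G print num    num print read $  match num
  5  $ read G print        print read $      match print
  6  $ read G              read $            expand G -> λ
Stack after step 6: $ read (top = read).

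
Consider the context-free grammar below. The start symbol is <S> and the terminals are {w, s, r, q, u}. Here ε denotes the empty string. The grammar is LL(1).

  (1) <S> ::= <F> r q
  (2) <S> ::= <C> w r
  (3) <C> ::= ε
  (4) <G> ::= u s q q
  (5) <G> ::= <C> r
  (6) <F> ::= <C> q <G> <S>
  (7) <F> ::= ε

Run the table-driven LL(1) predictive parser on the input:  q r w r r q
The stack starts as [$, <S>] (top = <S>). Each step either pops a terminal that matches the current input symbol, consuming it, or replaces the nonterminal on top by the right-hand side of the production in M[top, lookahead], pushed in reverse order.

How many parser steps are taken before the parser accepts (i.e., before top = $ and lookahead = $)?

      Stack                Input          Action
   1  $ <S>                q r w r r q $  expand <S> ::= <F> r q
   2  $ q r <F>            q r w r r q $  expand <F> ::= <C> q <G> <S>
   3  $ q r <S> <G> q <C>  q r w r r q $  expand <C> ::= ε
   4  $ q r <S> <G> q      q r w r r q $  match q
   5  $ q r <S> <G>        r w r r q $    expand <G> ::= <C> r
   6  $ q r <S> r <C>      r w r r q $    expand <C> ::= ε
   7  $ q r <S> r          r w r r q $    match r
   8  $ q r <S>            w r r q $      expand <S> ::= <C> w r
   9  $ q r r w <C>        w r r q $      expand <C> ::= ε
  10  $ q r r w            w r r q $      match w
  11  $ q r r              r r q $        match r
  12  $ q r                r q $          match r
  13  $ q                  q $            match q
Accept reached after 13 steps.

13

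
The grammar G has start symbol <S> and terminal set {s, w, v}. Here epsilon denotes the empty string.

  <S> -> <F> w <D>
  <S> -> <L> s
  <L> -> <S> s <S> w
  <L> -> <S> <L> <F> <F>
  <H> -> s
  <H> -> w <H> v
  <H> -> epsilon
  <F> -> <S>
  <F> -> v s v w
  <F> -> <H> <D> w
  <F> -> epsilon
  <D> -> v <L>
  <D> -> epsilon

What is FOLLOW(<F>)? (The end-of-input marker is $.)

{$, s, v, w}

FIRST(<H>) = {epsilon, s, w}
FIRST(<D>) = {epsilon, v}
FIRST(<S>) = {s, v, w}  (via <F> w <D>, <L> s)
FIRST(<L>) = {s, v, w}  (via <S> s <S> w, <S> <L> <F> <F>)
FIRST(<F>) = {epsilon, s, v, w}  (via <S>, <H> <D> w)
FOLLOW(<S>) includes $ since <S> is the start symbol.
FOLLOW(<H>): in <H>->w <H> v, <H> is followed by v with FIRST {v}; in <F>-><H> <D> w, <H> is followed by <D> w with FIRST {v, w}. Thus FOLLOW(<H>) = {v, w}.
FOLLOW(<S>): in <L>-><S> s <S> w (occurrence 1), <S> is followed by s <S> w with FIRST {s}; in <L>-><S> s <S> w (occurrence 2), <S> is followed by w with FIRST {w}; in <L>-><S> <L> <F> <F>, <S> is followed by <L> <F> <F> with FIRST {s, v, w}; in <F>-><S>, the suffix after <S> is empty, so FOLLOW(<S>) ⊇ FOLLOW(<F>) = {$, s, v, w}. Thus FOLLOW(<S>) = {$, s, v, w}.
FOLLOW(<D>): in <S>-><F> w <D>, the suffix after <D> is empty, so FOLLOW(<D>) ⊇ FOLLOW(<S>) = {$, s, v, w}; in <F>-><H> <D> w, <D> is followed by w with FIRST {w}. Thus FOLLOW(<D>) = {$, s, v, w}.
FOLLOW(<L>): in <S>-><L> s, <L> is followed by s with FIRST {s}; in <L>-><S> <L> <F> <F>, <L> is followed by <F> <F> with FIRST {epsilon, s, v, w}; in <L>-><S> <L> <F> <F>, the suffix after <L> is nullable (adds nothing new); in <D>->v <L>, the suffix after <L> is empty, so FOLLOW(<L>) ⊇ FOLLOW(<D>) = {$, s, v, w}. Thus FOLLOW(<L>) = {$, s, v, w}.
FOLLOW(<F>): in <S>-><F> w <D>, <F> is followed by w <D> with FIRST {w}; in <L>-><S> <L> <F> <F> (occurrence 1), <F> is followed by <F> with FIRST {epsilon, s, v, w}; in <L>-><S> <L> <F> <F> (occurrence 1), the suffix after <F> is nullable, so FOLLOW(<F>) ⊇ FOLLOW(<L>) = {$, s, v, w}; in <L>-><S> <L> <F> <F> (occurrence 2), the suffix after <F> is empty, so FOLLOW(<F>) ⊇ FOLLOW(<L>) = {$, s, v, w}. Thus FOLLOW(<F>) = {$, s, v, w}.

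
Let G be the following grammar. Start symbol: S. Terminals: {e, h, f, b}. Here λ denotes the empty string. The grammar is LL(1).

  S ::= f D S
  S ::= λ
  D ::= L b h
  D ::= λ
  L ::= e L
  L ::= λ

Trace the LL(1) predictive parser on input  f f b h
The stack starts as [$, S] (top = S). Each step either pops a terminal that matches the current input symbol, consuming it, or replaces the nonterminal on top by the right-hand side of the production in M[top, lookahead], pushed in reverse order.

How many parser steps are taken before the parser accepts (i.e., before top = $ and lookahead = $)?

step 1: stack=$ S  input=f f b h $  — expand S ::= f D S
step 2: stack=$ S D f  input=f f b h $  — match f
step 3: stack=$ S D  input=f b h $  — expand D ::= λ
step 4: stack=$ S  input=f b h $  — expand S ::= f D S
step 5: stack=$ S D f  input=f b h $  — match f
step 6: stack=$ S D  input=b h $  — expand D ::= L b h
step 7: stack=$ S h b L  input=b h $  — expand L ::= λ
step 8: stack=$ S h b  input=b h $  — match b
step 9: stack=$ S h  input=h $  — match h
step 10: stack=$ S  input=$  — expand S ::= λ
Accept reached after 10 steps.

10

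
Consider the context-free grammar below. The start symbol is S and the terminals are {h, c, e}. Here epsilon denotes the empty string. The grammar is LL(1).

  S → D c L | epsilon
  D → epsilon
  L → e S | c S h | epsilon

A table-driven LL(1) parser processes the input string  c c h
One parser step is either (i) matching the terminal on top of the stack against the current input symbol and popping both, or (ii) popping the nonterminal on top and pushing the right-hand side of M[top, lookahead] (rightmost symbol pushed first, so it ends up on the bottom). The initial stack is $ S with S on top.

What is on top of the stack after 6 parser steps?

step 1: stack=$ S  input=c c h $  — expand S → D c L
step 2: stack=$ L c D  input=c c h $  — expand D → epsilon
step 3: stack=$ L c  input=c c h $  — match c
step 4: stack=$ L  input=c h $  — expand L → c S h
step 5: stack=$ h S c  input=c h $  — match c
step 6: stack=$ h S  input=h $  — expand S → epsilon
Stack after step 6: $ h (top = h).

h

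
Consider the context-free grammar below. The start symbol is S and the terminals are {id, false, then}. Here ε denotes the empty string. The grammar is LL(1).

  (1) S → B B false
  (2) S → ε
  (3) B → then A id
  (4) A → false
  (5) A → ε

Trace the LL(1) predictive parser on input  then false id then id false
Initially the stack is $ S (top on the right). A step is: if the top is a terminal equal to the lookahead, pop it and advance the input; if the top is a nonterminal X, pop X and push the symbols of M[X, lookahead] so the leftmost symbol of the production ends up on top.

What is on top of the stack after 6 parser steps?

     Stack                Input                          Action
  1  $ S                  then false id then id false $  expand S → B B false
  2  $ false B B          then false id then id false $  expand B → then A id
  3  $ false B id A then  then false id then id false $  match then
  4  $ false B id A       false id then id false $       expand A → false
  5  $ false B id false   false id then id false $       match false
  6  $ false B id         id then id false $             match id
Stack after step 6: $ false B (top = B).

B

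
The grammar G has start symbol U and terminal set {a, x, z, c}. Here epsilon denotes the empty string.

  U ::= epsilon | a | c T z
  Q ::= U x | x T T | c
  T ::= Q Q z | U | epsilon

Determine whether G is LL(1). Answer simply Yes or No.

No

FIRST(U) = {epsilon, a, c}
FIRST(Q) = {a, c, x}
FIRST(T) = {epsilon, a, c, x}
FOLLOW(U) = {$, a, c, x, z}
FOLLOW(Q) = {a, c, x, z}
FOLLOW(T) = {a, c, x, z}
Cell M[Q, c] receives both Q ::= U x and Q ::= c — the grammar is not LL(1).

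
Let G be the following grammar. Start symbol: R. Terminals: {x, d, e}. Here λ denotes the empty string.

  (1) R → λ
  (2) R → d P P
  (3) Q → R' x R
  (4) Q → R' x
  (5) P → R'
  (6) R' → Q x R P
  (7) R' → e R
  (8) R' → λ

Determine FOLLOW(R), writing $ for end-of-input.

FIRST(R): from R→λ we get {λ}; from R→d P P we get {d}. So FIRST(R) = {λ, d}.
FIRST(Q): from Q→R' x R we get {e, x}; from Q→R' x we get {e, x}. So FIRST(Q) = {e, x}.
FIRST(R'): from R'→Q x R P we get {e, x}; from R'→e R we get {e}; from R'→λ we get {λ}. So FIRST(R') = {λ, e, x}.
FIRST(P): from P→R' we get {λ, e, x}. So FIRST(P) = {λ, e, x}.
FOLLOW(R) includes $ since R is the start symbol.
FOLLOW(Q): in R'→Q x R P, Q is followed by x R P with FIRST {x}. Thus FOLLOW(Q) = {x}.
FOLLOW(R): in Q→R' x R, the suffix after R is empty, so FOLLOW(R) ⊇ FOLLOW(Q) = {x}; in R'→Q x R P, R is followed by P with FIRST {λ, e, x}; in R'→Q x R P, the suffix after R is nullable, so FOLLOW(R) ⊇ FOLLOW(R') = {$, e, x}; in R'→e R, the suffix after R is empty, so FOLLOW(R) ⊇ FOLLOW(R') = {$, e, x}. Thus FOLLOW(R) = {$, e, x}.
FOLLOW(P): in R→d P P (occurrence 1), P is followed by P with FIRST {λ, e, x}; in R→d P P (occurrence 1), the suffix after P is nullable, so FOLLOW(P) ⊇ FOLLOW(R) = {$, e, x}; in R→d P P (occurrence 2), the suffix after P is empty, so FOLLOW(P) ⊇ FOLLOW(R) = {$, e, x}; in R'→Q x R P, the suffix after P is empty, so FOLLOW(P) ⊇ FOLLOW(R') = {$, e, x}. Thus FOLLOW(P) = {$, e, x}.
FOLLOW(R'): in Q→R' x R, R' is followed by x R with FIRST {x}; in Q→R' x, R' is followed by x with FIRST {x}; in P→R', the suffix after R' is empty, so FOLLOW(R') ⊇ FOLLOW(P) = {$, e, x}. Thus FOLLOW(R') = {$, e, x}.

{$, e, x}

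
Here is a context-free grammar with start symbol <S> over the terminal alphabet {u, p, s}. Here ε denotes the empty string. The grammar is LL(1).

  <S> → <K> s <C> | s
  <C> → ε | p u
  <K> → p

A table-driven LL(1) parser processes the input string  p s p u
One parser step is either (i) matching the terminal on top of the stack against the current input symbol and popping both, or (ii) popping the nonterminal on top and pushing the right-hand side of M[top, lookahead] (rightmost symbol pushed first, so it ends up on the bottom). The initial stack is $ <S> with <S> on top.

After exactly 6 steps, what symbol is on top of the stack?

u

     Stack        Input      Action
  1  $ <S>        p s p u $  expand <S> → <K> s <C>
  2  $ <C> s <K>  p s p u $  expand <K> → p
  3  $ <C> s p    p s p u $  match p
  4  $ <C> s      s p u $    match s
  5  $ <C>        p u $      expand <C> → p u
  6  $ u p        p u $      match p
Stack after step 6: $ u (top = u).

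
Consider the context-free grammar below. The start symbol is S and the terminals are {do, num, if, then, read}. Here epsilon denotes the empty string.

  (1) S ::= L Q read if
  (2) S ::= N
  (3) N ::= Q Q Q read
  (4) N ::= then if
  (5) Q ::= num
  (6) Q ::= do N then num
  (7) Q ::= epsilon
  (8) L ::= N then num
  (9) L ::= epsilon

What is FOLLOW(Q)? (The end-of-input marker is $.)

{do, num, read}

FIRST(Q) = {epsilon, do, num}
FIRST(N) = {do, num, read, then}  (via Q Q Q read)
FIRST(L) = {epsilon, do, num, read, then}  (via N then num)
FIRST(S) = {do, num, read, then}  (via L Q read if, N)
FOLLOW(S) includes $ since S is the start symbol.
FOLLOW(S): S appears on no right-hand side. Thus FOLLOW(S) = {$}.
FOLLOW(N): in S::=N, the suffix after N is empty, so FOLLOW(N) ⊇ FOLLOW(S) = {$}; in Q::=do N then num, N is followed by then num with FIRST {then}; in L::=N then num, N is followed by then num with FIRST {then}. Thus FOLLOW(N) = {$, then}.
FOLLOW(Q): in S::=L Q read if, Q is followed by read if with FIRST {read}; in N::=Q Q Q read (occurrence 1), Q is followed by Q Q read with FIRST {do, num, read}; in N::=Q Q Q read (occurrence 2), Q is followed by Q read with FIRST {do, num, read}; in N::=Q Q Q read (occurrence 3), Q is followed by read with FIRST {read}. Thus FOLLOW(Q) = {do, num, read}.
FOLLOW(L): in S::=L Q read if, L is followed by Q read if with FIRST {do, num, read}. Thus FOLLOW(L) = {do, num, read}.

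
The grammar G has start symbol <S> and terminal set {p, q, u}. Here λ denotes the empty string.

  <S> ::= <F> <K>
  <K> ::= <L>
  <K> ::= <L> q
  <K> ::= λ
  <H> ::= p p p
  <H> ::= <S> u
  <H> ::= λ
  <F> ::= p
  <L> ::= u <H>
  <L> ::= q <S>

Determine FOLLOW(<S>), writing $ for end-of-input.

FIRST(<F>) = {p}
FIRST(<L>) = {q, u}
FIRST(<S>) = {p}  (via <F> <K>)
FIRST(<K>) = {λ, q, u}  (via <L>, <L> q)
FIRST(<H>) = {λ, p}  (via <S> u)
FOLLOW(<S>) includes $ since <S> is the start symbol.
FOLLOW(<S>): in <H>::=<S> u, <S> is followed by u with FIRST {u}; in <L>::=q <S>, the suffix after <S> is empty, so FOLLOW(<S>) ⊇ FOLLOW(<L>) = {$, q, u}. Thus FOLLOW(<S>) = {$, q, u}.
FOLLOW(<K>): in <S>::=<F> <K>, the suffix after <K> is empty, so FOLLOW(<K>) ⊇ FOLLOW(<S>) = {$, q, u}. Thus FOLLOW(<K>) = {$, q, u}.
FOLLOW(<F>): in <S>::=<F> <K>, <F> is followed by <K> with FIRST {λ, q, u}; in <S>::=<F> <K>, the suffix after <F> is nullable, so FOLLOW(<F>) ⊇ FOLLOW(<S>) = {$, q, u}. Thus FOLLOW(<F>) = {$, q, u}.
FOLLOW(<L>): in <K>::=<L>, the suffix after <L> is empty, so FOLLOW(<L>) ⊇ FOLLOW(<K>) = {$, q, u}; in <K>::=<L> q, <L> is followed by q with FIRST {q}. Thus FOLLOW(<L>) = {$, q, u}.
FOLLOW(<H>): in <L>::=u <H>, the suffix after <H> is empty, so FOLLOW(<H>) ⊇ FOLLOW(<L>) = {$, q, u}. Thus FOLLOW(<H>) = {$, q, u}.

{$, q, u}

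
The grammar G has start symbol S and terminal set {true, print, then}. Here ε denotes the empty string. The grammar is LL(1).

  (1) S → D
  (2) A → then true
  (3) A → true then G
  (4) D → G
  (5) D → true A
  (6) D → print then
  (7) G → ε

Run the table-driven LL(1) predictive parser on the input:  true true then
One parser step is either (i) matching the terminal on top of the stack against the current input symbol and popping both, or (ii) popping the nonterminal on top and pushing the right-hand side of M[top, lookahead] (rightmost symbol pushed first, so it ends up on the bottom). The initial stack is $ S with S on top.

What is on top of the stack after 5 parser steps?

step 1: stack=$ S  input=true true then $  — expand S → D
step 2: stack=$ D  input=true true then $  — expand D → true A
step 3: stack=$ A true  input=true true then $  — match true
step 4: stack=$ A  input=true then $  — expand A → true then G
step 5: stack=$ G then true  input=true then $  — match true
Stack after step 5: $ G then (top = then).

then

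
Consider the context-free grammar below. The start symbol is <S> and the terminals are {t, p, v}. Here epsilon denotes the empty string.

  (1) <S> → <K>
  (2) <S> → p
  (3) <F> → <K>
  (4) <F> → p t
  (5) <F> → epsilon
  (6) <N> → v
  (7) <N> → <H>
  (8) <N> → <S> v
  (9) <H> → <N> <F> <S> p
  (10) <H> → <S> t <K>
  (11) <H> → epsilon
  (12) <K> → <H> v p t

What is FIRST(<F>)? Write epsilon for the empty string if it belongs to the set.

{epsilon, p, v}

FIRST(<S>) = {p, v}  (via <K>)
FIRST(<F>) = {epsilon, p, v}  (via <K>)
FIRST(<N>) = {epsilon, p, v}  (via <H>, <S> v)
FIRST(<H>) = {epsilon, p, v}  (via <N> <F> <S> p, <S> t <K>)
FIRST(<K>) = {p, v}  (via <H> v p t)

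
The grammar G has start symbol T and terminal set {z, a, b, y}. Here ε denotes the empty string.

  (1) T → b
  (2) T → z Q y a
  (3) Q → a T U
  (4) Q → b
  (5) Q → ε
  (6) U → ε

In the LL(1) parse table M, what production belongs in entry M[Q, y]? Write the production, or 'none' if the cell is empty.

FIRST(T) = {b, z}
FIRST(Q) = {ε, a, b}
FIRST(U) = {ε}
FOLLOW(T) includes $ since T is the start symbol.
FOLLOW(Q): in T→z Q y a, Q is followed by y a with FIRST {y}. Thus FOLLOW(Q) = {y}.
For Q → a T U: FIRST(a T U) = {a}, so it goes in M[Q, t] for t ∈ {a}.
For Q → b: FIRST(b) = {b}, so it goes in M[Q, t] for t ∈ {b}.
For Q → ε: FIRST(ε) = {ε}, so it goes in M[Q, t] for t ∈ {}; since ε ∈ FIRST, also for every t ∈ FOLLOW(Q) = {y}.

Q → ε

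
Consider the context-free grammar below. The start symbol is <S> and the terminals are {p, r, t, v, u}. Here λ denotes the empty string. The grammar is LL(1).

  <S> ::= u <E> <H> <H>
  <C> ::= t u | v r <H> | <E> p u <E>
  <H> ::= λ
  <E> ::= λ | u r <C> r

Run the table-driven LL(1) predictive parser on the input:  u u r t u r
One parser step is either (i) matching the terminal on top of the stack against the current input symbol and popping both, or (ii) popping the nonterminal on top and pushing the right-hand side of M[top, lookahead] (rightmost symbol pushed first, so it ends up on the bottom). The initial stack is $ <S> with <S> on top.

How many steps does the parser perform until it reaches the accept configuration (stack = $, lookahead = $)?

step 1: stack=$ <S>  input=u u r t u r $  — expand <S> ::= u <E> <H> <H>
step 2: stack=$ <H> <H> <E> u  input=u u r t u r $  — match u
step 3: stack=$ <H> <H> <E>  input=u r t u r $  — expand <E> ::= u r <C> r
step 4: stack=$ <H> <H> r <C> r u  input=u r t u r $  — match u
step 5: stack=$ <H> <H> r <C> r  input=r t u r $  — match r
step 6: stack=$ <H> <H> r <C>  input=t u r $  — expand <C> ::= t u
step 7: stack=$ <H> <H> r u t  input=t u r $  — match t
step 8: stack=$ <H> <H> r u  input=u r $  — match u
step 9: stack=$ <H> <H> r  input=r $  — match r
step 10: stack=$ <H> <H>  input=$  — expand <H> ::= λ
step 11: stack=$ <H>  input=$  — expand <H> ::= λ
Accept reached after 11 steps.

11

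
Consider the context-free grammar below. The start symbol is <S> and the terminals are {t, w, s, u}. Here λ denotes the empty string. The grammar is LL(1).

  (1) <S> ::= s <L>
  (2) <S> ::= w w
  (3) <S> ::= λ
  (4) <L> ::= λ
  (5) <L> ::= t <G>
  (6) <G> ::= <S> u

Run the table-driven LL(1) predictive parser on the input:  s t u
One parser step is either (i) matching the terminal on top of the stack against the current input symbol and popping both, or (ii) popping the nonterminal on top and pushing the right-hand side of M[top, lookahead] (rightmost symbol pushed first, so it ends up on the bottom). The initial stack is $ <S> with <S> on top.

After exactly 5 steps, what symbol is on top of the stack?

     Stack    Input    Action
  1  $ <S>    s t u $  expand <S> ::= s <L>
  2  $ <L> s  s t u $  match s
  3  $ <L>    t u $    expand <L> ::= t <G>
  4  $ <G> t  t u $    match t
  5  $ <G>    u $      expand <G> ::= <S> u
Stack after step 5: $ u <S> (top = <S>).

<S>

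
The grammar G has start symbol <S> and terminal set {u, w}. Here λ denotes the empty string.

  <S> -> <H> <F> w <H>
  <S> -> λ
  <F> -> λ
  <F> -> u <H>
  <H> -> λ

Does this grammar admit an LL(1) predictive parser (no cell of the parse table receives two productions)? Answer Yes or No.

Yes

FIRST(<S>) = {λ, u, w}
FIRST(<F>) = {λ, u}
FIRST(<H>) = {λ}
FOLLOW(<S>) = {$}
FOLLOW(<F>) = {w}
FOLLOW(<H>) = {$, u, w}
Each cell of M receives at most one production.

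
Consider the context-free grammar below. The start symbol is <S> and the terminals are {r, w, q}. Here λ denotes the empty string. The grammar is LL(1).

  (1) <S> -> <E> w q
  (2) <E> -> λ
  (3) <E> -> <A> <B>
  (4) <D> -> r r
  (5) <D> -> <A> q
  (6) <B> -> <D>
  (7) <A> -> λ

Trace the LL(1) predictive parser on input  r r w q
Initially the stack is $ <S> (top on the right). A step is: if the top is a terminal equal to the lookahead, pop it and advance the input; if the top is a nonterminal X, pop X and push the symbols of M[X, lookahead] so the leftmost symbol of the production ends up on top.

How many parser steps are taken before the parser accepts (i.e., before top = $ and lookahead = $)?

9

step 1: stack=$ <S>  input=r r w q $  — expand <S> -> <E> w q
step 2: stack=$ q w <E>  input=r r w q $  — expand <E> -> <A> <B>
step 3: stack=$ q w <B> <A>  input=r r w q $  — expand <A> -> λ
step 4: stack=$ q w <B>  input=r r w q $  — expand <B> -> <D>
step 5: stack=$ q w <D>  input=r r w q $  — expand <D> -> r r
step 6: stack=$ q w r r  input=r r w q $  — match r
step 7: stack=$ q w r  input=r w q $  — match r
step 8: stack=$ q w  input=w q $  — match w
step 9: stack=$ q  input=q $  — match q
Accept reached after 9 steps.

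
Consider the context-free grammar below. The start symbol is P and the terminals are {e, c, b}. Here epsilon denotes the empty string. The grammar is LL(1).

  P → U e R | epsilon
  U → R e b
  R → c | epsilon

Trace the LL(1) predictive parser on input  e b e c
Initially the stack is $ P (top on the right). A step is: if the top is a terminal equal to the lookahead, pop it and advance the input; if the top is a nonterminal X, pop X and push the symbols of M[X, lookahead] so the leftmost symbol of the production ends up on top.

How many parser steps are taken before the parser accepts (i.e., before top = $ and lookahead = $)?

step 1: stack=$ P  input=e b e c $  — expand P → U e R
step 2: stack=$ R e U  input=e b e c $  — expand U → R e b
step 3: stack=$ R e b e R  input=e b e c $  — expand R → epsilon
step 4: stack=$ R e b e  input=e b e c $  — match e
step 5: stack=$ R e b  input=b e c $  — match b
step 6: stack=$ R e  input=e c $  — match e
step 7: stack=$ R  input=c $  — expand R → c
step 8: stack=$ c  input=c $  — match c
Accept reached after 8 steps.

8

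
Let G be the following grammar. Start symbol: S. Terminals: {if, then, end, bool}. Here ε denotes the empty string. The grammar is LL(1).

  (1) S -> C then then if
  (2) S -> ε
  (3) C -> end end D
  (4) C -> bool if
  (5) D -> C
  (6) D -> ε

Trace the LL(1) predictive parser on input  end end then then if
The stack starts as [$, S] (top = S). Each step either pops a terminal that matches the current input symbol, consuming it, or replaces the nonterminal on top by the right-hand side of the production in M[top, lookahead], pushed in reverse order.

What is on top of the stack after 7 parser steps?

step 1: stack=$ S  input=end end then then if $  — expand S -> C then then if
step 2: stack=$ if then then C  input=end end then then if $  — expand C -> end end D
step 3: stack=$ if then then D end end  input=end end then then if $  — match end
step 4: stack=$ if then then D end  input=end then then if $  — match end
step 5: stack=$ if then then D  input=then then if $  — expand D -> ε
step 6: stack=$ if then then  input=then then if $  — match then
step 7: stack=$ if then  input=then if $  — match then
Stack after step 7: $ if (top = if).

if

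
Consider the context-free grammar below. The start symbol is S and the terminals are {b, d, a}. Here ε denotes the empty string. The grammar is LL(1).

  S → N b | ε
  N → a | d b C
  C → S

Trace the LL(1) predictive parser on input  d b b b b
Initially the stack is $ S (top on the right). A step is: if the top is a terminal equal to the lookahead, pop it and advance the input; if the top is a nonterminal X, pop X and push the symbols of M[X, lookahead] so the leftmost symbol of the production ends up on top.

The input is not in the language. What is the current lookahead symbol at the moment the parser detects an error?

step 1: stack=$ S  input=d b b b b $  — expand S → N b
step 2: stack=$ b N  input=d b b b b $  — expand N → d b C
step 3: stack=$ b C b d  input=d b b b b $  — match d
step 4: stack=$ b C b  input=b b b b $  — match b
step 5: stack=$ b C  input=b b b $  — expand C → S
step 6: stack=$ b S  input=b b b $  — expand S → ε
step 7: stack=$ b  input=b b b $  — match b
step 8: stack=$  input=b b $  — error: stack empty but input remains

b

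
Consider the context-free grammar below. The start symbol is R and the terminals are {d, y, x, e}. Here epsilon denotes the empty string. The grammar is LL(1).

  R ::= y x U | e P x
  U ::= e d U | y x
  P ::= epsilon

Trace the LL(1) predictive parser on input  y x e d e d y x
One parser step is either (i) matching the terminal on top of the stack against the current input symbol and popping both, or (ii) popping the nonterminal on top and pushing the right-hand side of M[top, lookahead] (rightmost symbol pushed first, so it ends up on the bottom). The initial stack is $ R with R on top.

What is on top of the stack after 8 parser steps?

d

     Stack    Input              Action
  1  $ R      y x e d e d y x $  expand R ::= y x U
  2  $ U x y  y x e d e d y x $  match y
  3  $ U x    x e d e d y x $    match x
  4  $ U      e d e d y x $      expand U ::= e d U
  5  $ U d e  e d e d y x $      match e
  6  $ U d    d e d y x $        match d
  7  $ U      e d y x $          expand U ::= e d U
  8  $ U d e  e d y x $          match e
Stack after step 8: $ U d (top = d).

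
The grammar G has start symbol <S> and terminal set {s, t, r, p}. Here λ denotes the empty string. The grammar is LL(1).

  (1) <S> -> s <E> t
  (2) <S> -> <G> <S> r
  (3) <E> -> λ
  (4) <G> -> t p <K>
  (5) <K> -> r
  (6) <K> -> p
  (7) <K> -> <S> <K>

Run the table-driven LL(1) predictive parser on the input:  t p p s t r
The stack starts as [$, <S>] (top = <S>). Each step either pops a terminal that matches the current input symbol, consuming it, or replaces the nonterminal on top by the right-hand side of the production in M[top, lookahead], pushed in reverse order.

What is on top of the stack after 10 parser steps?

r

step 1: stack=$ <S>  input=t p p s t r $  — expand <S> -> <G> <S> r
step 2: stack=$ r <S> <G>  input=t p p s t r $  — expand <G> -> t p <K>
step 3: stack=$ r <S> <K> p t  input=t p p s t r $  — match t
step 4: stack=$ r <S> <K> p  input=p p s t r $  — match p
step 5: stack=$ r <S> <K>  input=p s t r $  — expand <K> -> p
step 6: stack=$ r <S> p  input=p s t r $  — match p
step 7: stack=$ r <S>  input=s t r $  — expand <S> -> s <E> t
step 8: stack=$ r t <E> s  input=s t r $  — match s
step 9: stack=$ r t <E>  input=t r $  — expand <E> -> λ
step 10: stack=$ r t  input=t r $  — match t
Stack after step 10: $ r (top = r).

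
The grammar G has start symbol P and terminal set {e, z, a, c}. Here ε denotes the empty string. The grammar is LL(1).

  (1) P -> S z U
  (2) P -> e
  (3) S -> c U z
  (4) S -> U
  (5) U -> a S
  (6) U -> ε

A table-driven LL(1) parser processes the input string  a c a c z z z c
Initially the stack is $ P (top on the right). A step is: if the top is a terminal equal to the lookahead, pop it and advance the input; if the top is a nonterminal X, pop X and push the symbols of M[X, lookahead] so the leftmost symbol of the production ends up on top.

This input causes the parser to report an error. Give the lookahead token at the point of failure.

c

step 1: stack=$ P  input=a c a c z z z c $  — expand P -> S z U
step 2: stack=$ U z S  input=a c a c z z z c $  — expand S -> U
step 3: stack=$ U z U  input=a c a c z z z c $  — expand U -> a S
step 4: stack=$ U z S a  input=a c a c z z z c $  — match a
step 5: stack=$ U z S  input=c a c z z z c $  — expand S -> c U z
step 6: stack=$ U z z U c  input=c a c z z z c $  — match c
step 7: stack=$ U z z U  input=a c z z z c $  — expand U -> a S
step 8: stack=$ U z z S a  input=a c z z z c $  — match a
step 9: stack=$ U z z S  input=c z z z c $  — expand S -> c U z
step 10: stack=$ U z z z U c  input=c z z z c $  — match c
step 11: stack=$ U z z z U  input=z z z c $  — expand U -> ε
step 12: stack=$ U z z z  input=z z z c $  — match z
step 13: stack=$ U z z  input=z z c $  — match z
step 14: stack=$ U z  input=z c $  — match z
step 15: stack=$ U  input=c $  — error: M[U, c] is empty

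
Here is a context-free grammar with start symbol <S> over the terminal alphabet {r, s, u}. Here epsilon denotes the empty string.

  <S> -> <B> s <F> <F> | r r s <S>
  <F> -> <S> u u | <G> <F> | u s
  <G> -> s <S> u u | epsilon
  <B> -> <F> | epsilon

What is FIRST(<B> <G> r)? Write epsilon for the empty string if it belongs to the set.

FIRST(<G>) = {epsilon, s}
FIRST(<S>) = {r, s, u}  (via <B> s <F> <F>)
FIRST(<F>) = {r, s, u}  (via <S> u u, <G> <F>)
FIRST(<B>) = {epsilon, r, s, u}  (via <F>)
FIRST(<B> <G> r): take FIRST of each symbol in turn, carrying on past any symbol whose FIRST contains epsilon; result {r, s, u}.

{r, s, u}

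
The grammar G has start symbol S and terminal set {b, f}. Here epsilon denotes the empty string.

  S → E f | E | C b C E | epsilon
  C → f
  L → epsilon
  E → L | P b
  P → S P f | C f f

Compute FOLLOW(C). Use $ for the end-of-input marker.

FIRST(C): from C→f we get {f}. So FIRST(C) = {f}.
FIRST(L): from L→epsilon we get {epsilon}. So FIRST(L) = {epsilon}.
FIRST(S): from S→E f we get {f}; from S→E we get {epsilon, f}; from S→C b C E we get {f}; from S→epsilon we get {epsilon}. So FIRST(S) = {epsilon, f}.
FIRST(P): from P→S P f we get {f}; from P→C f f we get {f}. So FIRST(P) = {f}.
FIRST(E): from E→L we get {epsilon}; from E→P b we get {f}. So FIRST(E) = {epsilon, f}.
FOLLOW(S) includes $ since S is the start symbol.
FOLLOW(S): in P→S P f, S is followed by P f with FIRST {f}. Thus FOLLOW(S) = {$, f}.
FOLLOW(C): in S→C b C E (occurrence 1), C is followed by b C E with FIRST {b}; in S→C b C E (occurrence 2), C is followed by E with FIRST {epsilon, f}; in S→C b C E (occurrence 2), the suffix after C is nullable, so FOLLOW(C) ⊇ FOLLOW(S) = {$, f}; in P→C f f, C is followed by f f with FIRST {f}. Thus FOLLOW(C) = {$, b, f}.
FOLLOW(E): in S→E f, E is followed by f with FIRST {f}; in S→E, the suffix after E is empty, so FOLLOW(E) ⊇ FOLLOW(S) = {$, f}; in S→C b C E, the suffix after E is empty, so FOLLOW(E) ⊇ FOLLOW(S) = {$, f}. Thus FOLLOW(E) = {$, f}.
FOLLOW(L): in E→L, the suffix after L is empty, so FOLLOW(L) ⊇ FOLLOW(E) = {$, f}. Thus FOLLOW(L) = {$, f}.
FOLLOW(P): in E→P b, P is followed by b with FIRST {b}; in P→S P f, P is followed by f with FIRST {f}. Thus FOLLOW(P) = {b, f}.

{$, b, f}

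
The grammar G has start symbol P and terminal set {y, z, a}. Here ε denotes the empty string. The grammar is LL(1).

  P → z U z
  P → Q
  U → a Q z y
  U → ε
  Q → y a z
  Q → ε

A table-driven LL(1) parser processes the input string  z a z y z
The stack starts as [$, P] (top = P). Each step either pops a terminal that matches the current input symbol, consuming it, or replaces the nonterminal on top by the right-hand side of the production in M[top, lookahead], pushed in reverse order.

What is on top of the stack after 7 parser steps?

step 1: stack=$ P  input=z a z y z $  — expand P → z U z
step 2: stack=$ z U z  input=z a z y z $  — match z
step 3: stack=$ z U  input=a z y z $  — expand U → a Q z y
step 4: stack=$ z y z Q a  input=a z y z $  — match a
step 5: stack=$ z y z Q  input=z y z $  — expand Q → ε
step 6: stack=$ z y z  input=z y z $  — match z
step 7: stack=$ z y  input=y z $  — match y
Stack after step 7: $ z (top = z).

z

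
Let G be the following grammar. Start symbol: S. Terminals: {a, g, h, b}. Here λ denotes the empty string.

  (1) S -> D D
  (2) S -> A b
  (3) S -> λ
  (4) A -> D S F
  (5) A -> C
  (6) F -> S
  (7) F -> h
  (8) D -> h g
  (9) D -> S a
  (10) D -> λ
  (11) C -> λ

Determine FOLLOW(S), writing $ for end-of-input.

FIRST(C): from C->λ we get {λ}. So FIRST(C) = {λ}.
FIRST(S): from S->D D we get {λ, a, b, h}; from S->A b we get {a, b, h}; from S->λ we get {λ}. So FIRST(S) = {λ, a, b, h}.
FIRST(F): from F->S we get {λ, a, b, h}; from F->h we get {h}. So FIRST(F) = {λ, a, b, h}.
FIRST(D): from D->h g we get {h}; from D->S a we get {a, b, h}; from D->λ we get {λ}. So FIRST(D) = {λ, a, b, h}.
FIRST(A): from A->D S F we get {λ, a, b, h}; from A->C we get {λ}. So FIRST(A) = {λ, a, b, h}.
FOLLOW(S) includes $ since S is the start symbol.
FOLLOW(A): in S->A b, A is followed by b with FIRST {b}. Thus FOLLOW(A) = {b}.
FOLLOW(F): in A->D S F, the suffix after F is empty, so FOLLOW(F) ⊇ FOLLOW(A) = {b}. Thus FOLLOW(F) = {b}.
FOLLOW(S): in A->D S F, S is followed by F with FIRST {λ, a, b, h}; in A->D S F, the suffix after S is nullable, so FOLLOW(S) ⊇ FOLLOW(A) = {b}; in F->S, the suffix after S is empty, so FOLLOW(S) ⊇ FOLLOW(F) = {b}; in D->S a, S is followed by a with FIRST {a}. Thus FOLLOW(S) = {$, a, b, h}.
FOLLOW(D): in S->D D (occurrence 1), D is followed by D with FIRST {λ, a, b, h}; in S->D D (occurrence 1), the suffix after D is nullable, so FOLLOW(D) ⊇ FOLLOW(S) = {$, a, b, h}; in S->D D (occurrence 2), the suffix after D is empty, so FOLLOW(D) ⊇ FOLLOW(S) = {$, a, b, h}; in A->D S F, D is followed by S F with FIRST {λ, a, b, h}; in A->D S F, the suffix after D is nullable, so FOLLOW(D) ⊇ FOLLOW(A) = {b}. Thus FOLLOW(D) = {$, a, b, h}.
FOLLOW(C): in A->C, the suffix after C is empty, so FOLLOW(C) ⊇ FOLLOW(A) = {b}. Thus FOLLOW(C) = {b}.

{$, a, b, h}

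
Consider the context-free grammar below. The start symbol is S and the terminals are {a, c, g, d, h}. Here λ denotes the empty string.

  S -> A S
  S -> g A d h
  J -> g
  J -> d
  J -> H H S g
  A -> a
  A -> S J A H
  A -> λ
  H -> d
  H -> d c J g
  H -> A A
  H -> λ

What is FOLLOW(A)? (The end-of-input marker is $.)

{a, d, g}

FIRST(S) = {a, g}  (via A S)
FIRST(A) = {λ, a, g}  (via S J A H)
FIRST(H) = {λ, a, d, g}  (via A A)
FIRST(J) = {a, d, g}  (via H H S g)
FOLLOW(S) includes $ since S is the start symbol.
FOLLOW(S): in S->A S, the suffix after S is empty (adds nothing new); in J->H H S g, S is followed by g with FIRST {g}; in A->S J A H, S is followed by J A H with FIRST {a, d, g}. Thus FOLLOW(S) = {$, a, d, g}.
FOLLOW(J): in A->S J A H, J is followed by A H with FIRST {λ, a, d, g}; in A->S J A H, the suffix after J is nullable, so FOLLOW(J) ⊇ FOLLOW(A) = {a, d, g}; in H->d c J g, J is followed by g with FIRST {g}. Thus FOLLOW(J) = {a, d, g}.
FOLLOW(A): in S->A S, A is followed by S with FIRST {a, g}; in S->g A d h, A is followed by d h with FIRST {d}; in A->S J A H, A is followed by H with FIRST {λ, a, d, g}; in A->S J A H, the suffix after A is nullable (adds nothing new); in H->A A (occurrence 1), A is followed by A with FIRST {λ, a, g}; in H->A A (occurrence 1), the suffix after A is nullable, so FOLLOW(A) ⊇ FOLLOW(H) = {a, d, g}; in H->A A (occurrence 2), the suffix after A is empty, so FOLLOW(A) ⊇ FOLLOW(H) = {a, d, g}. Thus FOLLOW(A) = {a, d, g}.
FOLLOW(H): in J->H H S g (occurrence 1), H is followed by H S g with FIRST {a, d, g}; in J->H H S g (occurrence 2), H is followed by S g with FIRST {a, g}; in A->S J A H, the suffix after H is empty, so FOLLOW(H) ⊇ FOLLOW(A) = {a, d, g}. Thus FOLLOW(H) = {a, d, g}.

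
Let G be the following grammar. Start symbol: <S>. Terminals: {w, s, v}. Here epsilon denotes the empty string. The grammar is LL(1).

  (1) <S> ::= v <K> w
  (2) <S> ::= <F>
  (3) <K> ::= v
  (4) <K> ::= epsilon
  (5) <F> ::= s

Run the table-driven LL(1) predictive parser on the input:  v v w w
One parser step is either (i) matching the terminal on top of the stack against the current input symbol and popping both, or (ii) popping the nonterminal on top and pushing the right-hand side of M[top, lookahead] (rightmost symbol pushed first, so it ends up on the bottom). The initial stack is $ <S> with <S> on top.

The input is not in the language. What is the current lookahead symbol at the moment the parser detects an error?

w

step 1: stack=$ <S>  input=v v w w $  — expand <S> ::= v <K> w
step 2: stack=$ w <K> v  input=v v w w $  — match v
step 3: stack=$ w <K>  input=v w w $  — expand <K> ::= v
step 4: stack=$ w v  input=v w w $  — match v
step 5: stack=$ w  input=w w $  — match w
step 6: stack=$  input=w $  — error: stack empty but input remains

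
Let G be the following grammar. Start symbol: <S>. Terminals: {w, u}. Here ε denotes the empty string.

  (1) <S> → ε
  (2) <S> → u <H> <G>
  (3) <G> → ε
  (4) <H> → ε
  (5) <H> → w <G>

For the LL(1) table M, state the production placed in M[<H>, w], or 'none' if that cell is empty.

FIRST(<S>): from <S>→ε we get {ε}; from <S>→u <H> <G> we get {u}. So FIRST(<S>) = {ε, u}.
FIRST(<G>): from <G>→ε we get {ε}. So FIRST(<G>) = {ε}.
FIRST(<H>): from <H>→ε we get {ε}; from <H>→w <G> we get {w}. So FIRST(<H>) = {ε, w}.
FOLLOW(<S>) includes $ since <S> is the start symbol.
FOLLOW(<S>): <S> appears on no right-hand side. Thus FOLLOW(<S>) = {$}.
FOLLOW(<H>): in <S>→u <H> <G>, <H> is followed by <G> with FIRST {ε}; in <S>→u <H> <G>, the suffix after <H> is nullable, so FOLLOW(<H>) ⊇ FOLLOW(<S>) = {$}. Thus FOLLOW(<H>) = {$}.
For <H> → ε: FIRST(ε) = {ε}, so it goes in M[<H>, t] for t ∈ {}; since ε ∈ FIRST, also for every t ∈ FOLLOW(<H>) = {$}.
For <H> → w <G>: FIRST(w <G>) = {w}, so it goes in M[<H>, t] for t ∈ {w}.

<H> → w <G>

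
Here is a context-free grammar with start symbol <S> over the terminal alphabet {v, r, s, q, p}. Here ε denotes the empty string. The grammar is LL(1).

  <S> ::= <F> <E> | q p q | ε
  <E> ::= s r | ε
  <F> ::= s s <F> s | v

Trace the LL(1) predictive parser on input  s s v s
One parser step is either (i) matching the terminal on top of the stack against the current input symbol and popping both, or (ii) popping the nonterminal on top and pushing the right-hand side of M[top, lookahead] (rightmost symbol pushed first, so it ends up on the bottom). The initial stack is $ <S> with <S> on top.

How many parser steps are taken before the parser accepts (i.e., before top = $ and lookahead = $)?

8

step 1: stack=$ <S>  input=s s v s $  — expand <S> ::= <F> <E>
step 2: stack=$ <E> <F>  input=s s v s $  — expand <F> ::= s s <F> s
step 3: stack=$ <E> s <F> s s  input=s s v s $  — match s
step 4: stack=$ <E> s <F> s  input=s v s $  — match s
step 5: stack=$ <E> s <F>  input=v s $  — expand <F> ::= v
step 6: stack=$ <E> s v  input=v s $  — match v
step 7: stack=$ <E> s  input=s $  — match s
step 8: stack=$ <E>  input=$  — expand <E> ::= ε
Accept reached after 8 steps.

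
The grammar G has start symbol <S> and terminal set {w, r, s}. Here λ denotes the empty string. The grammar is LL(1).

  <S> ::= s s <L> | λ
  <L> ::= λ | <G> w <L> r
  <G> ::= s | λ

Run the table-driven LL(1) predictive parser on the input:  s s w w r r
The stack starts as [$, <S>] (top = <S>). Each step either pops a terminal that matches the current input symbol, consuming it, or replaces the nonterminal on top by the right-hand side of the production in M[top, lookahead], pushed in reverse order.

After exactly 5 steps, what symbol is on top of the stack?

w

     Stack          Input          Action
  1  $ <S>          s s w w r r $  expand <S> ::= s s <L>
  2  $ <L> s s      s s w w r r $  match s
  3  $ <L> s        s w w r r $    match s
  4  $ <L>          w w r r $      expand <L> ::= <G> w <L> r
  5  $ r <L> w <G>  w w r r $      expand <G> ::= λ
Stack after step 5: $ r <L> w (top = w).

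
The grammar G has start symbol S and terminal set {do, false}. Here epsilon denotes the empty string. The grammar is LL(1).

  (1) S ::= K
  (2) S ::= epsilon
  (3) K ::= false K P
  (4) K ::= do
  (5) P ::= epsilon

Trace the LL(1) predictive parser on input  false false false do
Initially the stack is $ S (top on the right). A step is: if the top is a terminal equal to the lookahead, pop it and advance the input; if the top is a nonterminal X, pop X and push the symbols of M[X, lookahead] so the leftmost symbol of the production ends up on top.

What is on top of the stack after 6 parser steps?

false

     Stack          Input                   Action
  1  $ S            false false false do $  expand S ::= K
  2  $ K            false false false do $  expand K ::= false K P
  3  $ P K false    false false false do $  match false
  4  $ P K          false false do $        expand K ::= false K P
  5  $ P P K false  false false do $        match false
  6  $ P P K        false do $              expand K ::= false K P
Stack after step 6: $ P P P K false (top = false).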